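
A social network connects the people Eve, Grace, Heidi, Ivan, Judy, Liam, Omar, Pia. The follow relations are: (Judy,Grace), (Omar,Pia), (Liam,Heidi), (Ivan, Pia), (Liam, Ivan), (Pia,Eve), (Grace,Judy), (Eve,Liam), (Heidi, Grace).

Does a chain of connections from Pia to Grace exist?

Explore from Pia.
Distance 1: reach Eve.
Distance 2: reach Liam.
Distance 3: reach Heidi, Ivan.
Distance 4: reach Grace.
Found Grace.

Yes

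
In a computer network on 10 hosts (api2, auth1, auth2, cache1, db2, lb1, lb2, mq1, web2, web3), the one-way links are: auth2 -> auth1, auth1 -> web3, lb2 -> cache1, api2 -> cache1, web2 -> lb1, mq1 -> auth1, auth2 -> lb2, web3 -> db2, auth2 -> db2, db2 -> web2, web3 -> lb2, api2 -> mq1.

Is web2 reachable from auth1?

Explore from auth1.
Distance 1: reach web3.
Distance 2: reach db2, lb2.
Distance 3: reach cache1, web2.
Found web2.

Yes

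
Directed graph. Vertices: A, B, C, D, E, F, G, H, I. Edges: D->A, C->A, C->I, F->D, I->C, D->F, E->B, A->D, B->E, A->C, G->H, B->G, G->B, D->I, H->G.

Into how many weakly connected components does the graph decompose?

From A: component {A, C, D, F, I}.
From B: component {B, E, G, H}.
That's 2 components.

2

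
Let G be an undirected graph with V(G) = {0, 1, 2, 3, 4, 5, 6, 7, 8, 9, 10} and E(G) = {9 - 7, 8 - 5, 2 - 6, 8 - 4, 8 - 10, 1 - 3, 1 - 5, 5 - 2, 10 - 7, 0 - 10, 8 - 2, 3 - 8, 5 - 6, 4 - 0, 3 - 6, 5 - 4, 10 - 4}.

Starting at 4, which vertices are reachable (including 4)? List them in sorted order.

Start at 4.
Its neighbours: 0, 5, 8, 10.
Then their neighbours: 1, 2, 3, 6, 7.
Then next layer: 9.
Every vertex is now reached.

0, 1, 2, 3, 4, 5, 6, 7, 8, 9, 10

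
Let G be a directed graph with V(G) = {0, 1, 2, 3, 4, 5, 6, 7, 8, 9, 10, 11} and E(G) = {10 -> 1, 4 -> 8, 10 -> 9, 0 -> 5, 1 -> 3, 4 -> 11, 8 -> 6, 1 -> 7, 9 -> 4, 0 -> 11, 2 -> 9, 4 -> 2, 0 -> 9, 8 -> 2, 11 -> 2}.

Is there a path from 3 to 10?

3 has no outgoing edges, so nothing is reachable from it.

No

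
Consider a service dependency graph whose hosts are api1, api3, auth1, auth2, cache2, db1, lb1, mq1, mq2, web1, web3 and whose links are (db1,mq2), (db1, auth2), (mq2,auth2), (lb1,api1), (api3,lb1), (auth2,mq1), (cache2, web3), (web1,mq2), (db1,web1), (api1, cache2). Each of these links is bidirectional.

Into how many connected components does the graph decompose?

3

From api1: component {api1, api3, cache2, lb1, web3}.
From auth1: component {auth1}.
From auth2: component {auth2, db1, mq1, mq2, web1}.
That's 3 components.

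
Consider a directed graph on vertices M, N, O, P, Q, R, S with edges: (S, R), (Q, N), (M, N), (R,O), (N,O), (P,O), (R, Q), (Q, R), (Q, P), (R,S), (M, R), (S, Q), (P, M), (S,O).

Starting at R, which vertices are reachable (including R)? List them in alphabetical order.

M, N, O, P, Q, R, S

Start at R.
Its neighbours: O, Q, S.
Then their neighbours: N, P.
Then next layer: M.
Every vertex is now reached.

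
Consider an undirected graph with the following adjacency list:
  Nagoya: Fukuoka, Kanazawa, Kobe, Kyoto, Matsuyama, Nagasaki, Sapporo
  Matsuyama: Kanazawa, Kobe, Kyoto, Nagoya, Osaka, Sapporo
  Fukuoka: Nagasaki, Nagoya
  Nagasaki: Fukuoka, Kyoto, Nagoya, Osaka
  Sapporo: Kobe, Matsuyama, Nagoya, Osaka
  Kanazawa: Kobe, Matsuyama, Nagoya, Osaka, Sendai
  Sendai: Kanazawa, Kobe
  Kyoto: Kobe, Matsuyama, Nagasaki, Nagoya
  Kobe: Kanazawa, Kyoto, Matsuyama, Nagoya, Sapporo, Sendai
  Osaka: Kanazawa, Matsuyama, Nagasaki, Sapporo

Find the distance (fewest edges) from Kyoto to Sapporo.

Distance 0: Kyoto.
Distance 1: Kobe, Matsuyama, Nagasaki, Nagoya.
Distance 2: Fukuoka, Kanazawa, Osaka, Sapporo, Sendai — contains Sapporo.

2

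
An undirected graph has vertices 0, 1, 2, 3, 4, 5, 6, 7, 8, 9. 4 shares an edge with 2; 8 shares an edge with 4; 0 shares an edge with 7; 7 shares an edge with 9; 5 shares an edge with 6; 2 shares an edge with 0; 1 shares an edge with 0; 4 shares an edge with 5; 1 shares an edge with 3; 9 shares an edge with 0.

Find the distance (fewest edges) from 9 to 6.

5

Distance 0: 9.
Distance 1: 0, 7.
Distance 2: 1, 2.
Distance 3: 3, 4.
Distance 4: 5, 8.
Distance 5: 6 — contains 6.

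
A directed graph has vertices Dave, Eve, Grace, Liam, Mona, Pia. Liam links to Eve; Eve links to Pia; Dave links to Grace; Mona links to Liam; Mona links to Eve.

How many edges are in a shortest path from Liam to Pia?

Distance 0: Liam.
Distance 1: Eve.
Distance 2: Pia — contains Pia.

2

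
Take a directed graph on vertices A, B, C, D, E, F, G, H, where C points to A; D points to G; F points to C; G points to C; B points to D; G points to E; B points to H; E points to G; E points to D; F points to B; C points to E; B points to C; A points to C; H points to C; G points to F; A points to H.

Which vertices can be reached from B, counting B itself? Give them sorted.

Start at B.
Its neighbours: C, D, H.
Then their neighbours: A, E, G.
Then next layer: F.
Every vertex is now reached.

A, B, C, D, E, F, G, H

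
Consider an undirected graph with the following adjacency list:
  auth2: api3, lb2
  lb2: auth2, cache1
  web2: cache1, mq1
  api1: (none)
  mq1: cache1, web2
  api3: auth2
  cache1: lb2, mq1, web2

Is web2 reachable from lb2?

Explore from lb2.
Distance 1: reach auth2, cache1.
Distance 2: reach api3, mq1, web2.
Found web2.

Yes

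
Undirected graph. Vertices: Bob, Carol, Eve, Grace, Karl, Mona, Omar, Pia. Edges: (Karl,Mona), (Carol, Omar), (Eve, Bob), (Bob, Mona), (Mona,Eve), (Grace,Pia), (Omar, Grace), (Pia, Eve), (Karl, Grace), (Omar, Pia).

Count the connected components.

1

From Bob: component {Bob, Carol, Eve, Grace, Karl, Mona, Omar, Pia}.
That's 1 component.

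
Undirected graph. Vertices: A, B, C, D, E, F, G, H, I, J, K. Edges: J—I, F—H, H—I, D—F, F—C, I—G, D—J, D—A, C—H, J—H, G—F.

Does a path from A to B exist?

Explore from A.
Distance 1: reach D.
Distance 2: reach F, J.
Distance 3: reach C, G, H, I.
The search is exhausted without reaching B; it lies in a different component.

No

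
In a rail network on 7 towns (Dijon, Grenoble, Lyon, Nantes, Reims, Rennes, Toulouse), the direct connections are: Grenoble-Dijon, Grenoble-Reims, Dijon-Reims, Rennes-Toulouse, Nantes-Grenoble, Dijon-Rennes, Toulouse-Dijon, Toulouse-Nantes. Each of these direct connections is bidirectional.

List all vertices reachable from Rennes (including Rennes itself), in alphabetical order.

Start at Rennes.
Its neighbours: Dijon, Toulouse.
Then their neighbours: Grenoble, Nantes, Reims.
Nothing further is reachable.

Dijon, Grenoble, Nantes, Reims, Rennes, Toulouse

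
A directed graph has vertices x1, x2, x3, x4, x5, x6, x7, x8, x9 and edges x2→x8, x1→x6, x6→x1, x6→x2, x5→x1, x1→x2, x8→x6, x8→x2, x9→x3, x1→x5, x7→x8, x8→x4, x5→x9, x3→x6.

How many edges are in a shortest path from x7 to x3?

6

Distance 0: x7.
Distance 1: x8.
Distance 2: x2, x4, x6.
Distance 3: x1.
Distance 4: x5.
Distance 5: x9.
Distance 6: x3 — contains x3.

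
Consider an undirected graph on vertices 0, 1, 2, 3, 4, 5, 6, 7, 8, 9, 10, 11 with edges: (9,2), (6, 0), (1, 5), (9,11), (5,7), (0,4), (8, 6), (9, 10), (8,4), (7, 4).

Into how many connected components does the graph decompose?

3

From 0: component {0, 1, 4, 5, 6, 7, 8}.
From 2: component {2, 9, 10, 11}.
From 3: component {3}.
That's 3 components.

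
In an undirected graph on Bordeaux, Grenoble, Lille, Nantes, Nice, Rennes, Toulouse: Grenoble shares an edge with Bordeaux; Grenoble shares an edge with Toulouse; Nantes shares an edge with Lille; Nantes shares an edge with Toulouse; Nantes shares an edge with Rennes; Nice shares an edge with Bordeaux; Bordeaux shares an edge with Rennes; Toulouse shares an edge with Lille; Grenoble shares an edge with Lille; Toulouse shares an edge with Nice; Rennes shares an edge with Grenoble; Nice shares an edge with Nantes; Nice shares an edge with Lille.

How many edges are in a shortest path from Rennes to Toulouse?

Distance 0: Rennes.
Distance 1: Bordeaux, Grenoble, Nantes.
Distance 2: Lille, Nice, Toulouse — contains Toulouse.

2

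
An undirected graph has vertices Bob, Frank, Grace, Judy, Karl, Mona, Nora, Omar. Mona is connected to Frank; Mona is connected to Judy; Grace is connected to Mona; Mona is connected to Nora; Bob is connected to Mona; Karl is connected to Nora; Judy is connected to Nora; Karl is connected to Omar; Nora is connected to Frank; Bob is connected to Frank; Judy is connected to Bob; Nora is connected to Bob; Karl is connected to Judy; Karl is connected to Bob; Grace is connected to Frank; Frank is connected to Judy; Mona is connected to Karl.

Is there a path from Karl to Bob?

Explore from Karl.
Distance 1: reach Bob, Judy, Mona, Nora, Omar.
Found Bob.

Yes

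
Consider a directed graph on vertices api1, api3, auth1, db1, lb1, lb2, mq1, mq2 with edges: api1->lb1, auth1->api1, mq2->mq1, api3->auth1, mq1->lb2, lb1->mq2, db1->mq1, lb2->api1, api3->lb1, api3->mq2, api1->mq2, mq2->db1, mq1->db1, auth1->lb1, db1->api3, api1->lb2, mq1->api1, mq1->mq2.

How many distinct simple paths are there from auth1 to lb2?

9

auth1→api1→lb1→mq2→db1→mq1→lb2
auth1→api1→lb1→mq2→mq1→lb2
auth1→api1→lb2
auth1→api1→mq2→db1→mq1→lb2
auth1→api1→mq2→mq1→lb2
auth1→lb1→mq2→db1→mq1→api1→lb2
auth1→lb1→mq2→db1→mq1→lb2
auth1→lb1→mq2→mq1→api1→lb2
auth1→lb1→mq2→mq1→lb2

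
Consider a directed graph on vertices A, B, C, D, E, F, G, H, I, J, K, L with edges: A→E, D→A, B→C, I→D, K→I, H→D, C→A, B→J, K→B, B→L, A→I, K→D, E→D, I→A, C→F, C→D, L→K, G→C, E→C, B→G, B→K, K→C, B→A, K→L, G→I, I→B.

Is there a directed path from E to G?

Explore from E.
Distance 1: reach C, D.
Distance 2: reach A, F.
Distance 3: reach I.
Distance 4: reach B.
Distance 5: reach G, J, K, L.
Found G.

Yes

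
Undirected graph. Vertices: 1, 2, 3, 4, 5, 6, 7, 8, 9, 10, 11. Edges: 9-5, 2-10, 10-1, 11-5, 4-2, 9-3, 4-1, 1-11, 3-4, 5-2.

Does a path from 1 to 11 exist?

Yes

Explore from 1.
Distance 1: reach 4, 10, 11.
Found 11.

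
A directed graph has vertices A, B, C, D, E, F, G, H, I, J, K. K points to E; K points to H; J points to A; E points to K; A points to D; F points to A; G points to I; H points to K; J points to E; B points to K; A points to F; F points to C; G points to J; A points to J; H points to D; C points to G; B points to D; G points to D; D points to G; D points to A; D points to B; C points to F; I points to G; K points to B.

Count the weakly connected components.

From A: component {A, B, C, D, E, F, G, H, I, J, K}.
That's 1 component.

1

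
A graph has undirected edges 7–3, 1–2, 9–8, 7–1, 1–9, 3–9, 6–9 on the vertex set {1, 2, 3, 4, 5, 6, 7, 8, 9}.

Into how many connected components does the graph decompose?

From 1: component {1, 2, 3, 6, 7, 8, 9}.
From 4: component {4}.
From 5: component {5}.
That's 3 components.

3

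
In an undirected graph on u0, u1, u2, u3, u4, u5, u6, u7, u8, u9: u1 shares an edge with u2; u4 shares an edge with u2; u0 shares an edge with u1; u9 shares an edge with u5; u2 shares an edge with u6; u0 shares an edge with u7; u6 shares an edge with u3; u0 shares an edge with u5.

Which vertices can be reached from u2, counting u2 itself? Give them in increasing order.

u0, u1, u2, u3, u4, u5, u6, u7, u9

Start at u2.
Its neighbours: u1, u4, u6.
Then their neighbours: u0, u3.
Then next layer: u5, u7.
Then next layer: u9.
Nothing further is reachable.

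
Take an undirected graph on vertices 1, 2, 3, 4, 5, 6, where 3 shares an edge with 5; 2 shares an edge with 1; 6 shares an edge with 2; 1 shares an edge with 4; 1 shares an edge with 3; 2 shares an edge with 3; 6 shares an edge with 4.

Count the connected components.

From 1: component {1, 2, 3, 4, 5, 6}.
That's 1 component.

1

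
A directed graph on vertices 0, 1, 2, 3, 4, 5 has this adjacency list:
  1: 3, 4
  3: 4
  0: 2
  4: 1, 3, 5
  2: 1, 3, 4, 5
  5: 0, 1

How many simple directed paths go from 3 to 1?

3→4→1
3→4→5→0→2→1
3→4→5→1

3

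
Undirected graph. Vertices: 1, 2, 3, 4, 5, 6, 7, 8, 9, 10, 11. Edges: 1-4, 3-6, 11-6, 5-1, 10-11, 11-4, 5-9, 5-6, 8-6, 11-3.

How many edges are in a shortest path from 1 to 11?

2

Distance 0: 1.
Distance 1: 4, 5.
Distance 2: 6, 9, 11 — contains 11.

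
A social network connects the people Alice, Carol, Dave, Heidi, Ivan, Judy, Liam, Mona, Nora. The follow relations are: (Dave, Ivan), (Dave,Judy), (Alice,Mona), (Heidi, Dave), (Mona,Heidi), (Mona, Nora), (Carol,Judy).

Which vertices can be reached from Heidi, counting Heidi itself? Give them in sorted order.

Start at Heidi.
Its neighbours: Dave.
Then their neighbours: Ivan, Judy.
Nothing further is reachable.

Dave, Heidi, Ivan, Judy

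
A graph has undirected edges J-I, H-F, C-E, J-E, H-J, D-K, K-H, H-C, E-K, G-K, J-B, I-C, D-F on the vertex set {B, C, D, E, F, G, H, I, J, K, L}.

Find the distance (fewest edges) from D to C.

3

Distance 0: D.
Distance 1: F, K.
Distance 2: E, G, H.
Distance 3: C, J — contains C.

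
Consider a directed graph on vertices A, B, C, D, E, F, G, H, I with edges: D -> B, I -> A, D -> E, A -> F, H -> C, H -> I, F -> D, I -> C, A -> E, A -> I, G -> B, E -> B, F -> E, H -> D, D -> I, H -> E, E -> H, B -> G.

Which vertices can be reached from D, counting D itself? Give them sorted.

Start at D.
Its neighbours: B, E, I.
Then their neighbours: A, C, G, H.
Then next layer: F.
Every vertex is now reached.

A, B, C, D, E, F, G, H, I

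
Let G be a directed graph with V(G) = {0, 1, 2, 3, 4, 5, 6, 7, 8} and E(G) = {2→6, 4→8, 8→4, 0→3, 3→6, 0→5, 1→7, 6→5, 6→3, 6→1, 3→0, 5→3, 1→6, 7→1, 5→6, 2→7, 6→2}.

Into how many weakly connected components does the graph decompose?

From 0: component {0, 1, 2, 3, 5, 6, 7}.
From 4: component {4, 8}.
That's 2 components.

2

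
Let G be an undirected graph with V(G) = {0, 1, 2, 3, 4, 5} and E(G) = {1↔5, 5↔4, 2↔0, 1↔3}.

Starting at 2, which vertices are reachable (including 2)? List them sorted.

0, 2

Start at 2.
Its neighbours: 0.
Nothing further is reachable.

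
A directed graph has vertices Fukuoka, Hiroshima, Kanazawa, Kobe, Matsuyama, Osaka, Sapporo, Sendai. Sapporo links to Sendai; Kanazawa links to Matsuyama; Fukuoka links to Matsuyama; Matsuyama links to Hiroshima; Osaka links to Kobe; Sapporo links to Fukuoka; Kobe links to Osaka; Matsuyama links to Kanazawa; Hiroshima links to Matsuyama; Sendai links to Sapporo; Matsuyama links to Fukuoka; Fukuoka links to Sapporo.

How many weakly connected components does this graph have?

From Fukuoka: component {Fukuoka, Hiroshima, Kanazawa, Matsuyama, Sapporo, Sendai}.
From Kobe: component {Kobe, Osaka}.
That's 2 components.

2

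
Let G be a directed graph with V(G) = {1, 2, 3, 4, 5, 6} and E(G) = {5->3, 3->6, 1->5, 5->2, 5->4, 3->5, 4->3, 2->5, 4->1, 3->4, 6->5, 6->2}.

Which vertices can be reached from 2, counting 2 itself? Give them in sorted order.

Start at 2.
Its neighbours: 5.
Then their neighbours: 3, 4.
Then next layer: 1, 6.
Every vertex is now reached.

1, 2, 3, 4, 5, 6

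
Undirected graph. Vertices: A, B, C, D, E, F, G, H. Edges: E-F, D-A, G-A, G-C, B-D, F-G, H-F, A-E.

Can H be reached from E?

Yes

Explore from E.
Distance 1: reach A, F.
Distance 2: reach D, G, H.
Found H.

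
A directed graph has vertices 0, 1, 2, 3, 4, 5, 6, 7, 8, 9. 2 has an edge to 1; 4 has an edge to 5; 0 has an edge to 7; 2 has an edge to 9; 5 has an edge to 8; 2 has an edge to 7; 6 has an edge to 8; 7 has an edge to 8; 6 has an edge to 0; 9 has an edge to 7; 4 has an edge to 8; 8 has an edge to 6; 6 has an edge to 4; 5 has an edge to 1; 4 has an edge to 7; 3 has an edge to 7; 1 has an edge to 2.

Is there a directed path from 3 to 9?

Explore from 3.
Distance 1: reach 7.
Distance 2: reach 8.
Distance 3: reach 6.
Distance 4: reach 0, 4.
Distance 5: reach 5.
Distance 6: reach 1.
Distance 7: reach 2.
Distance 8: reach 9.
Found 9.

Yes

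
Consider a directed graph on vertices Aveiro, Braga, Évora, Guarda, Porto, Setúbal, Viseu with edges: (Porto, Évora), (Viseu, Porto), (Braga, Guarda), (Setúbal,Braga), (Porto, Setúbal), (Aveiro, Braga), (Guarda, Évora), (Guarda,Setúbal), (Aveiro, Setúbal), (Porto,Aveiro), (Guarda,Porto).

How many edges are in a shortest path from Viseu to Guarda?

Distance 0: Viseu.
Distance 1: Porto.
Distance 2: Aveiro, Évora, Setúbal.
Distance 3: Braga.
Distance 4: Guarda — contains Guarda.

4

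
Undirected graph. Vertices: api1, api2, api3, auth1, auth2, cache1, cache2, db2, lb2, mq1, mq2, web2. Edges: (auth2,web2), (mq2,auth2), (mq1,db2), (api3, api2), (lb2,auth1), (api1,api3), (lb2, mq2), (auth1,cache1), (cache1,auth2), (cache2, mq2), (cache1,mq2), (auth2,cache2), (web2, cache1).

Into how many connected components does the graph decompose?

3

From api1: component {api1, api2, api3}.
From auth1: component {auth1, auth2, cache1, cache2, lb2, mq2, web2}.
From db2: component {db2, mq1}.
That's 3 components.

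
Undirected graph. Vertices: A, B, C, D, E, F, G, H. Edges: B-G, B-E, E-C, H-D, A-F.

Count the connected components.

From A: component {A, F}.
From B: component {B, C, E, G}.
From D: component {D, H}.
That's 3 components.

3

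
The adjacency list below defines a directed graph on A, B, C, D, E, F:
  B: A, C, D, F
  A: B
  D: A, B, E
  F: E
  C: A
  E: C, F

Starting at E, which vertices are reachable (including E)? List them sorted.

Start at E.
Its neighbours: C, F.
Then their neighbours: A.
Then next layer: B.
Then next layer: D.
Every vertex is now reached.

A, B, C, D, E, F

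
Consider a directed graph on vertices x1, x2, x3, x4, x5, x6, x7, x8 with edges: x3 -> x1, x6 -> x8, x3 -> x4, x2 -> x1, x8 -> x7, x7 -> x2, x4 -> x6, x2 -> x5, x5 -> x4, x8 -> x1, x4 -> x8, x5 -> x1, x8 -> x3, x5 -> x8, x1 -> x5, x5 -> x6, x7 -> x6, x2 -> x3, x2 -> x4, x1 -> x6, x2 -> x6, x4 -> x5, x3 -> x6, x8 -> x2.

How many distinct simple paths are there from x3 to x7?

11

x3→x1→x5→x4→x6→x8→x7
x3→x1→x5→x4→x8→x7
x3→x1→x5→x6→x8→x7
x3→x1→x5→x8→x7
x3→x1→x6→x8→x7
x3→x4→x5→x1→x6→x8→x7
x3→x4→x5→x6→x8→x7
x3→x4→x5→x8→x7
x3→x4→x6→x8→x7
x3→x4→x8→x7
x3→x6→x8→x7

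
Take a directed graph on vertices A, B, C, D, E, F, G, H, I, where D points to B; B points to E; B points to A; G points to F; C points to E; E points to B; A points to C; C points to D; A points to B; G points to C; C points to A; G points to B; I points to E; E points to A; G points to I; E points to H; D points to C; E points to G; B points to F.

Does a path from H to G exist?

H has no outgoing edges, so nothing is reachable from it.

No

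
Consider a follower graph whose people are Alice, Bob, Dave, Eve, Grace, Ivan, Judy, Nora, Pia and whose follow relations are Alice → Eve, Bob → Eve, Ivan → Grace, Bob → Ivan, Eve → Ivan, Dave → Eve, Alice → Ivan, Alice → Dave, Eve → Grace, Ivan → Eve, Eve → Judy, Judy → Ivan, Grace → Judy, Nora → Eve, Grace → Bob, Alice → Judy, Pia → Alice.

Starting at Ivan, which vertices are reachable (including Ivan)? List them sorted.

Bob, Eve, Grace, Ivan, Judy

Start at Ivan.
Its neighbours: Eve, Grace.
Then their neighbours: Bob, Judy.
Nothing further is reachable.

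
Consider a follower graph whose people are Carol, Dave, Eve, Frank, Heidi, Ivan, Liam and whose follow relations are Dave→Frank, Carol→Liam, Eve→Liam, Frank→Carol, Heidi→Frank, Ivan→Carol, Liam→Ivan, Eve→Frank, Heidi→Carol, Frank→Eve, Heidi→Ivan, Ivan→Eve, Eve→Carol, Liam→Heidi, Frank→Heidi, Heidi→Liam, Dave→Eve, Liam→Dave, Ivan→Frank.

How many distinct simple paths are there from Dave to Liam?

Dave→Eve→Carol→Liam
Dave→Eve→Frank→Carol→Liam
Dave→Eve→Frank→Heidi→Carol→Liam
Dave→Eve→Frank→Heidi→Ivan→Carol→Liam
Dave→Eve→Frank→Heidi→Liam
Dave→Eve→Liam
Dave→Frank→Carol→Liam
Dave→Frank→Eve→Carol→Liam
Dave→Frank→Eve→Liam
Dave→Frank→Heidi→Carol→Liam
Dave→Frank→Heidi→Ivan→Carol→Liam
Dave→Frank→Heidi→Ivan→Eve→Carol→Liam
Dave→Frank→Heidi→Ivan→Eve→Liam
Dave→Frank→Heidi→Liam

14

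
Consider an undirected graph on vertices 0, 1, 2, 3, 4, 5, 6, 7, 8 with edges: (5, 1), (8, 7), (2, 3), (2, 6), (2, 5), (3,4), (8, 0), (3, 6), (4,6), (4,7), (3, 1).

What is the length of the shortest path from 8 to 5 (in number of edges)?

Distance 0: 8.
Distance 1: 0, 7.
Distance 2: 4.
Distance 3: 3, 6.
Distance 4: 1, 2.
Distance 5: 5 — contains 5.

5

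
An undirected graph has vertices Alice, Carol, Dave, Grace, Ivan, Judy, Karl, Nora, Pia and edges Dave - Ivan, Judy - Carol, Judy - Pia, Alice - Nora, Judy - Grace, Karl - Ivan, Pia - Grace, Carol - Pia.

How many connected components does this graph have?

From Alice: component {Alice, Nora}.
From Carol: component {Carol, Grace, Judy, Pia}.
From Dave: component {Dave, Ivan, Karl}.
That's 3 components.

3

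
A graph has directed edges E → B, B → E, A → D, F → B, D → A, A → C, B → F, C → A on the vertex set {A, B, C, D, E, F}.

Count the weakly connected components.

From A: component {A, C, D}.
From B: component {B, E, F}.
That's 2 components.

2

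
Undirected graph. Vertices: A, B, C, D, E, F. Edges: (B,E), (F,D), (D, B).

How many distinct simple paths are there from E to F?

E–B–D–F

1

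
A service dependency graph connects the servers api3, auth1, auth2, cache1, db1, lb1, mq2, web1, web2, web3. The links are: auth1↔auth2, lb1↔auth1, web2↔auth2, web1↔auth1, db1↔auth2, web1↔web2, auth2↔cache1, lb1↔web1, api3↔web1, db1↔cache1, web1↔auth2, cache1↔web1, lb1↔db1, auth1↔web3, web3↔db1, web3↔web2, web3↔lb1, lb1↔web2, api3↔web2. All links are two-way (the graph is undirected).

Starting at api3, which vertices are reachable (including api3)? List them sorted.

Start at api3.
Its neighbours: web1, web2.
Then their neighbours: auth1, auth2, cache1, lb1, web3.
Then next layer: db1.
Nothing further is reachable.

api3, auth1, auth2, cache1, db1, lb1, web1, web2, web3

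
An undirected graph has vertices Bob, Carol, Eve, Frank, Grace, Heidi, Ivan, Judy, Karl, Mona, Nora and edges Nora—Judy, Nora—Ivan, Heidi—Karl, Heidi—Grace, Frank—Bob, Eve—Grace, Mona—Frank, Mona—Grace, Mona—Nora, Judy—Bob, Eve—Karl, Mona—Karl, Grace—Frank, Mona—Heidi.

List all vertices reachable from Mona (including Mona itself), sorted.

Bob, Eve, Frank, Grace, Heidi, Ivan, Judy, Karl, Mona, Nora

Start at Mona.
Its neighbours: Frank, Grace, Heidi, Karl, Nora.
Then their neighbours: Bob, Eve, Ivan, Judy.
Nothing further is reachable.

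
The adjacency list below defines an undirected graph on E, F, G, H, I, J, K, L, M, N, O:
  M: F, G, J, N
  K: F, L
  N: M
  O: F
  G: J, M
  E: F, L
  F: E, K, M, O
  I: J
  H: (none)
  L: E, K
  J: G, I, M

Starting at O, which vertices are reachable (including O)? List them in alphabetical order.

Start at O.
Its neighbours: F.
Then their neighbours: E, K, M.
Then next layer: G, J, L, N.
Then next layer: I.
Nothing further is reachable.

E, F, G, I, J, K, L, M, N, O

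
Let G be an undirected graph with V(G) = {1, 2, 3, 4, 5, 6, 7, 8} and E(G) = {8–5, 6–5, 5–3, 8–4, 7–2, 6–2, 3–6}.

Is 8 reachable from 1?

No

1 has no edges, so nothing is reachable from it.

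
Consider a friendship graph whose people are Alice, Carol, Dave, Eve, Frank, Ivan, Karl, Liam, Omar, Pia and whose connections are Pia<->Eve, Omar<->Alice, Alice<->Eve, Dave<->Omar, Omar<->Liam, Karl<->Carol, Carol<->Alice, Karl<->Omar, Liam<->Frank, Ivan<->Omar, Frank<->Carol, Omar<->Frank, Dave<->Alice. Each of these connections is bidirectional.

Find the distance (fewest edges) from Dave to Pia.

Distance 0: Dave.
Distance 1: Alice, Omar.
Distance 2: Carol, Eve, Frank, Ivan, Karl, Liam.
Distance 3: Pia — contains Pia.

3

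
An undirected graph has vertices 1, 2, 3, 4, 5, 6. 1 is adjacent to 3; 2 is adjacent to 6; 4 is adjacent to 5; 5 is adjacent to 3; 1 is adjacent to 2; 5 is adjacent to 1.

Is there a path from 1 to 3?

Yes

Explore from 1.
Distance 1: reach 2, 3, 5.
Found 3.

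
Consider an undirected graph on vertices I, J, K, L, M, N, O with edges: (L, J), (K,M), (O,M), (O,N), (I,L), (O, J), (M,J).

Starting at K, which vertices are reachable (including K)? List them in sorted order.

Start at K.
Its neighbours: M.
Then their neighbours: J, O.
Then next layer: L, N.
Then next layer: I.
Every vertex is now reached.

I, J, K, L, M, N, O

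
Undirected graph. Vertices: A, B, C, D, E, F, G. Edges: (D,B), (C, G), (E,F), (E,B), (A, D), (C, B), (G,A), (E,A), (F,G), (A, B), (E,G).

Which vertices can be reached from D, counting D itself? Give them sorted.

Start at D.
Its neighbours: A, B.
Then their neighbours: C, E, G.
Then next layer: F.
Every vertex is now reached.

A, B, C, D, E, F, G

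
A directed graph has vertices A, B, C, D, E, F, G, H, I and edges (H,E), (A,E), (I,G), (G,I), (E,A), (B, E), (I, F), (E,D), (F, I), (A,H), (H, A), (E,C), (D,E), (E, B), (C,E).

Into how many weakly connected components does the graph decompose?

From A: component {A, B, C, D, E, H}.
From F: component {F, G, I}.
That's 2 components.

2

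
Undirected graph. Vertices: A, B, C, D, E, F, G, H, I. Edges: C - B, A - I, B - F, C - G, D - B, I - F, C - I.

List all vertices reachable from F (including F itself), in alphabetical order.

A, B, C, D, F, G, I

Start at F.
Its neighbours: B, I.
Then their neighbours: A, C, D.
Then next layer: G.
Nothing further is reachable.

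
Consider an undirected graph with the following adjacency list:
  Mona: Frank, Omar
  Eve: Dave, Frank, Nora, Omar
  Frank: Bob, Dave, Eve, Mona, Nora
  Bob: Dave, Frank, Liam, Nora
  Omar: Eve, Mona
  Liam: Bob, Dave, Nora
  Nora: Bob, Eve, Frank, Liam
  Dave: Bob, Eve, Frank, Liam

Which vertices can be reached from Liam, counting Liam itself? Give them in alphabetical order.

Start at Liam.
Its neighbours: Bob, Dave, Nora.
Then their neighbours: Eve, Frank.
Then next layer: Mona, Omar.
Every vertex is now reached.

Bob, Dave, Eve, Frank, Liam, Mona, Nora, Omar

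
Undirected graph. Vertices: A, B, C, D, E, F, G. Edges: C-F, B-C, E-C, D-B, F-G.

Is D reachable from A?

No

A has no edges, so nothing is reachable from it.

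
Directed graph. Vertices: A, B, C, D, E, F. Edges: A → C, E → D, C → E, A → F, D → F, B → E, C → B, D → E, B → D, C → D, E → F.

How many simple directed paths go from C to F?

C→B→D→E→F
C→B→D→F
C→B→E→D→F
C→B→E→F
C→D→E→F
C→D→F
C→E→D→F
C→E→F

8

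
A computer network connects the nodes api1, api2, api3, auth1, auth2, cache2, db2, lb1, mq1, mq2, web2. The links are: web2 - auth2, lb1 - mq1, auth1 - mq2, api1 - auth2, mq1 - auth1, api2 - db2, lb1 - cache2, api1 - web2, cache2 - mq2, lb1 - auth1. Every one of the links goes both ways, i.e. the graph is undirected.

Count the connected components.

From api1: component {api1, auth2, web2}.
From api2: component {api2, db2}.
From api3: component {api3}.
From auth1: component {auth1, cache2, lb1, mq1, mq2}.
That's 4 components.

4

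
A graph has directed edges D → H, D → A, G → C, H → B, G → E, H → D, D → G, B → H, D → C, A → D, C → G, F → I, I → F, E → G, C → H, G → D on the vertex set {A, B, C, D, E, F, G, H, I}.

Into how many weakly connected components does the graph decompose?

From A: component {A, B, C, D, E, G, H}.
From F: component {F, I}.
That's 2 components.

2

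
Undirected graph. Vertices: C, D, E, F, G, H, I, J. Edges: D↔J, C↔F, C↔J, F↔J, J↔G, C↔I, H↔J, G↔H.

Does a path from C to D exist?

Explore from C.
Distance 1: reach F, I, J.
Distance 2: reach D, G, H.
Found D.

Yes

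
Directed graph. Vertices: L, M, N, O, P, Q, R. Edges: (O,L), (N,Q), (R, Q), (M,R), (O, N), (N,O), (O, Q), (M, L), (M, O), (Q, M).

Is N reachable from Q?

Yes

Explore from Q.
Distance 1: reach M.
Distance 2: reach L, O, R.
Distance 3: reach N.
Found N.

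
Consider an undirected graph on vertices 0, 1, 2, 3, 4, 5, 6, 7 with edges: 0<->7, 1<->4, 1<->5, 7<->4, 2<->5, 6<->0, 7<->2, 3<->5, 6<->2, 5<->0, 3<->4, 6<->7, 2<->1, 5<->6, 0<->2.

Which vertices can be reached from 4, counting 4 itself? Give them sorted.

0, 1, 2, 3, 4, 5, 6, 7

Start at 4.
Its neighbours: 1, 3, 7.
Then their neighbours: 0, 2, 5, 6.
Every vertex is now reached.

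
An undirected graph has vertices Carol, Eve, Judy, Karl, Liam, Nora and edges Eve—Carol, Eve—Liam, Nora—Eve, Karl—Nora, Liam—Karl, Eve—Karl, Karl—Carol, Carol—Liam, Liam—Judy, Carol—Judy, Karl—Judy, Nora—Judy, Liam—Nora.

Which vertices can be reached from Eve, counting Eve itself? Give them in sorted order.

Start at Eve.
Its neighbours: Carol, Karl, Liam, Nora.
Then their neighbours: Judy.
Every vertex is now reached.

Carol, Eve, Judy, Karl, Liam, Nora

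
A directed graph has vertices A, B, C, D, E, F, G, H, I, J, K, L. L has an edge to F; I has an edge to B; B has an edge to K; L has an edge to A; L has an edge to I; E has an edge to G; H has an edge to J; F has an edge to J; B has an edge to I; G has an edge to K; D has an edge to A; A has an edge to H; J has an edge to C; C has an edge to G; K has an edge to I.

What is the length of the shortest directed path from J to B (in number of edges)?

Distance 0: J.
Distance 1: C.
Distance 2: G.
Distance 3: K.
Distance 4: I.
Distance 5: B — contains B.

5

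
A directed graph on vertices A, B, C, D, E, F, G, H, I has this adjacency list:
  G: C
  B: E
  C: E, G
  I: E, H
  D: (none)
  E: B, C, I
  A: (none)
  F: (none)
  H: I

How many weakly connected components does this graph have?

From A: component {A}.
From B: component {B, C, E, G, H, I}.
From D: component {D}.
From F: component {F}.
That's 4 components.

4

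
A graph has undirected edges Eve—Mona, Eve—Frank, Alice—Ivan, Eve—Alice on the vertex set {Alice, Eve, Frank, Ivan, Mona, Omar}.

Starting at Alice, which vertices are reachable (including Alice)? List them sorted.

Start at Alice.
Its neighbours: Eve, Ivan.
Then their neighbours: Frank, Mona.
Nothing further is reachable.

Alice, Eve, Frank, Ivan, Mona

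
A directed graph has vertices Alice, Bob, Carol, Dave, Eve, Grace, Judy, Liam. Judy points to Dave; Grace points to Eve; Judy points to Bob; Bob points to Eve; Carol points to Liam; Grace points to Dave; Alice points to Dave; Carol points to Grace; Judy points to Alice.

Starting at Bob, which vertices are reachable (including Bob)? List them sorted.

Bob, Eve

Start at Bob.
Its neighbours: Eve.
Nothing further is reachable.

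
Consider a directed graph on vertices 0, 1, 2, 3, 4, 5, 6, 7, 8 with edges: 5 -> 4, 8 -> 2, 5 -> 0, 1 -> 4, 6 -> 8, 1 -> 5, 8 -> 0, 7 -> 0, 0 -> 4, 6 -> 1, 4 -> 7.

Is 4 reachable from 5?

Yes

Explore from 5.
Distance 1: reach 0, 4.
Found 4.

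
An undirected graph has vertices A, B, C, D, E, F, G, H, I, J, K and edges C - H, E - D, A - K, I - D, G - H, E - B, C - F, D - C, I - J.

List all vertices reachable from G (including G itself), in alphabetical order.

B, C, D, E, F, G, H, I, J

Start at G.
Its neighbours: H.
Then their neighbours: C.
Then next layer: D, F.
Then next layer: E, I.
Then next layer: B, J.
Nothing further is reachable.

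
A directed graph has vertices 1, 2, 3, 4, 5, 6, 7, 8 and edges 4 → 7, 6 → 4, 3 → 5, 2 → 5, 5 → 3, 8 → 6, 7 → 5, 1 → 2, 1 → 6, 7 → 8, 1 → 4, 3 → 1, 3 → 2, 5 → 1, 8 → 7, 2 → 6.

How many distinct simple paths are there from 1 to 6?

1→2→6
1→4→7→5→3→2→6
1→4→7→8→6
1→6

4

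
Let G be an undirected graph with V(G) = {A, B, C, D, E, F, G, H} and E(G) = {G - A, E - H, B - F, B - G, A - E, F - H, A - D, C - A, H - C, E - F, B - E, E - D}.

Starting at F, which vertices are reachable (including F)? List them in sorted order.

Start at F.
Its neighbours: B, E, H.
Then their neighbours: A, C, D, G.
Every vertex is now reached.

A, B, C, D, E, F, G, H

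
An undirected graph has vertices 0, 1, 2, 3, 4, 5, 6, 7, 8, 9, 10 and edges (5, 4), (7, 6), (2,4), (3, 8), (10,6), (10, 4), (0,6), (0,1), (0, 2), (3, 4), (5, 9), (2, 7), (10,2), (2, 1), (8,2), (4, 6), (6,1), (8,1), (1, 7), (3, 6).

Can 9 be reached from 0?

Explore from 0.
Distance 1: reach 1, 2, 6.
Distance 2: reach 3, 4, 7, 8, 10.
Distance 3: reach 5.
Distance 4: reach 9.
Found 9.

Yes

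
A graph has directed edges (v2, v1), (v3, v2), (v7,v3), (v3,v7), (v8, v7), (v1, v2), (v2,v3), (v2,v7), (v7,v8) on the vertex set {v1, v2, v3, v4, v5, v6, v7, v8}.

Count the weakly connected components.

4

From v1: component {v1, v2, v3, v7, v8}.
From v4: component {v4}.
From v5: component {v5}.
From v6: component {v6}.
That's 4 components.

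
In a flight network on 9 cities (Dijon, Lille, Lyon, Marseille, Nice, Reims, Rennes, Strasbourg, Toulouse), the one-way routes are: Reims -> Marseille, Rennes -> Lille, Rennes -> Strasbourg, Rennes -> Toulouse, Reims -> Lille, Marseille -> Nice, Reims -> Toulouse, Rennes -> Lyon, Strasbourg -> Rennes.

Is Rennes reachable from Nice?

No

Nice has no outgoing edges, so nothing is reachable from it.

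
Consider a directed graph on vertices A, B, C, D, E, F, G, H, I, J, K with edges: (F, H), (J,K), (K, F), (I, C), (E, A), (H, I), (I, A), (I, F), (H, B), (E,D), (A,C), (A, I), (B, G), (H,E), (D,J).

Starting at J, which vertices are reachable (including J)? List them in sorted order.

A, B, C, D, E, F, G, H, I, J, K

Start at J.
Its neighbours: K.
Then their neighbours: F.
Then next layer: H.
Then next layer: B, E, I.
Then next layer: A, C, D, G.
Every vertex is now reached.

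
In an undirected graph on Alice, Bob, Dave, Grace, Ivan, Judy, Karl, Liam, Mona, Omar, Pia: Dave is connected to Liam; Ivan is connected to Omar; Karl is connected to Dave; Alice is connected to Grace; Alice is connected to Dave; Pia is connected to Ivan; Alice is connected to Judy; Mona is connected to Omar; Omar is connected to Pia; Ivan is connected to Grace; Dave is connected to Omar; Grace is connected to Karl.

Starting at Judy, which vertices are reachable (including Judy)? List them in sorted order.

Alice, Dave, Grace, Ivan, Judy, Karl, Liam, Mona, Omar, Pia

Start at Judy.
Its neighbours: Alice.
Then their neighbours: Dave, Grace.
Then next layer: Ivan, Karl, Liam, Omar.
Then next layer: Mona, Pia.
Nothing further is reachable.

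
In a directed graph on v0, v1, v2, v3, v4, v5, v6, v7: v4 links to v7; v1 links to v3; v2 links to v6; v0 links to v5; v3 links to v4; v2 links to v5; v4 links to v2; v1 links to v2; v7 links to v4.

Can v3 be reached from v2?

No

Explore from v2.
Distance 1: reach v5, v6.
The search from v2 is exhausted; no directed path reaches v3.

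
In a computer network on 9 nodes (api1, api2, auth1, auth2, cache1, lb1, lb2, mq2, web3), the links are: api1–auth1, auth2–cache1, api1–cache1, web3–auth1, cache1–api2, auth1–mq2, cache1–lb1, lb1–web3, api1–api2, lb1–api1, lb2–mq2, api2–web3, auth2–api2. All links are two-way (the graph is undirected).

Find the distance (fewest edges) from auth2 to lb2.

Distance 0: auth2.
Distance 1: api2, cache1.
Distance 2: api1, lb1, web3.
Distance 3: auth1.
Distance 4: mq2.
Distance 5: lb2 — contains lb2.

5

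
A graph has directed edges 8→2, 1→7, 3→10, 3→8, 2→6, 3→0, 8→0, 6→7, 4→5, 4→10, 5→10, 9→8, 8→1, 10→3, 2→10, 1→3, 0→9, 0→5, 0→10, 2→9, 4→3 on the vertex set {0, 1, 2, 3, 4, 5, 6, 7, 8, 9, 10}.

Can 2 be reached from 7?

No

7 has no outgoing edges, so nothing is reachable from it.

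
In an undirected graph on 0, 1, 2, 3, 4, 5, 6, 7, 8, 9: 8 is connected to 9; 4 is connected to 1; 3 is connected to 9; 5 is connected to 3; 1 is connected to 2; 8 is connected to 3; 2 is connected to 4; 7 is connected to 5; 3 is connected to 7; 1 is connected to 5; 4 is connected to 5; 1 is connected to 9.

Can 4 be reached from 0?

0 has no edges, so nothing is reachable from it.

No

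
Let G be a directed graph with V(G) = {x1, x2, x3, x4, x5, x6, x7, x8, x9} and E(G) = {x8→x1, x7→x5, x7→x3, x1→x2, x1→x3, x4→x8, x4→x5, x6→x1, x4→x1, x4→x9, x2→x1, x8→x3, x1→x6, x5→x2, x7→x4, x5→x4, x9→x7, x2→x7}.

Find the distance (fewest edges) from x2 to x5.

Distance 0: x2.
Distance 1: x1, x7.
Distance 2: x3, x4, x5, x6 — contains x5.

2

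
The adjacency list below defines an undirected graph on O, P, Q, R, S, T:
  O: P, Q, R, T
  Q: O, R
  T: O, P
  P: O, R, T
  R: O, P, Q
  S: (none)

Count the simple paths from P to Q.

P–O–Q
P–O–R–Q
P–R–O–Q
P–R–Q
P–T–O–Q
P–T–O–R–Q

6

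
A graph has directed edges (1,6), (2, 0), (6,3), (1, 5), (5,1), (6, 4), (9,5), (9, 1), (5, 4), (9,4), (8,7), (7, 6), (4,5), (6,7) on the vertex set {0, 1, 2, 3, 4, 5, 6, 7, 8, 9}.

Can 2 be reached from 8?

No

Explore from 8.
Distance 1: reach 7.
Distance 2: reach 6.
Distance 3: reach 3, 4.
Distance 4: reach 5.
Distance 5: reach 1.
The search from 8 is exhausted; no directed path reaches 2.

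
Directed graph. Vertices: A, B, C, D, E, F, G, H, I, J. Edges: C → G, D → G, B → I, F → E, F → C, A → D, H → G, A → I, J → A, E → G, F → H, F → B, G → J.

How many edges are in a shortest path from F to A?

Distance 0: F.
Distance 1: B, C, E, H.
Distance 2: G, I.
Distance 3: J.
Distance 4: A — contains A.

4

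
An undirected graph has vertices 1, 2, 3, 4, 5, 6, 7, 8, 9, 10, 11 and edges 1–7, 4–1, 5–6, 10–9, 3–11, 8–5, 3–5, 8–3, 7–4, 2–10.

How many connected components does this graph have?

3

From 1: component {1, 4, 7}.
From 2: component {2, 9, 10}.
From 3: component {3, 5, 6, 8, 11}.
That's 3 components.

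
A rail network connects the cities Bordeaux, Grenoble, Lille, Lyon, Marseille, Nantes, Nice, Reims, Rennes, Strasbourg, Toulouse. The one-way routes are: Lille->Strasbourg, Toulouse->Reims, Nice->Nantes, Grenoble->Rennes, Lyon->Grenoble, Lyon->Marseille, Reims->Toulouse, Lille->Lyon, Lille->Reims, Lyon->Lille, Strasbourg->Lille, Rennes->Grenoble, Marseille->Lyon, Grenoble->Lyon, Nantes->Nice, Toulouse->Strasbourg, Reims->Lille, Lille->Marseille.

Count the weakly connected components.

From Bordeaux: component {Bordeaux}.
From Grenoble: component {Grenoble, Lille, Lyon, Marseille, Reims, Rennes, Strasbourg, Toulouse}.
From Nantes: component {Nantes, Nice}.
That's 3 components.

3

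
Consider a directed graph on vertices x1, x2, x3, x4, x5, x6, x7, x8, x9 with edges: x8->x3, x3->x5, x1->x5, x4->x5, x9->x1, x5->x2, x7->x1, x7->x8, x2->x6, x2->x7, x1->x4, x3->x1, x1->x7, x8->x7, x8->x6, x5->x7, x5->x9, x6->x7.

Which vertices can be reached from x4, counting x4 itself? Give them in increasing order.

Start at x4.
Its neighbours: x5.
Then their neighbours: x2, x7, x9.
Then next layer: x1, x6, x8.
Then next layer: x3.
Every vertex is now reached.

x1, x2, x3, x4, x5, x6, x7, x8, x9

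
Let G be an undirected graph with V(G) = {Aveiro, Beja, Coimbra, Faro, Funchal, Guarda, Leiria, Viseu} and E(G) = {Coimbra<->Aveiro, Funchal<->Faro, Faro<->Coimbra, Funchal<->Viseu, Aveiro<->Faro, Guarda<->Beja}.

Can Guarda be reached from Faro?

No

Explore from Faro.
Distance 1: reach Aveiro, Coimbra, Funchal.
Distance 2: reach Viseu.
The search is exhausted without reaching Guarda; it lies in a different component.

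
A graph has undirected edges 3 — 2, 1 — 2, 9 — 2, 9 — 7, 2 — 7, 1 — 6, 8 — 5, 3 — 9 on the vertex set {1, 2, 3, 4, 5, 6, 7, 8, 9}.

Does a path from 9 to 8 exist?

No

Explore from 9.
Distance 1: reach 2, 3, 7.
Distance 2: reach 1.
Distance 3: reach 6.
The search is exhausted without reaching 8; it lies in a different component.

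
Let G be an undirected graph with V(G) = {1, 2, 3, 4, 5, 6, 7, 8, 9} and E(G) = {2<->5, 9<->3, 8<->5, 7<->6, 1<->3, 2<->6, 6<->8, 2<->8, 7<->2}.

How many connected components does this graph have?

3

From 1: component {1, 3, 9}.
From 2: component {2, 5, 6, 7, 8}.
From 4: component {4}.
That's 3 components.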